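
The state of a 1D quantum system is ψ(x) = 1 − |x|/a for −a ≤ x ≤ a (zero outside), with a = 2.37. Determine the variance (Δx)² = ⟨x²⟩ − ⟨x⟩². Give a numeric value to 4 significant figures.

Compute ⟨x⟩ and ⟨x²⟩ separately, then (Δx)² = ⟨x²⟩ − ⟨x⟩².
ψ is even, so ∫ over [−a, a] = 2∫₀ᵃ with ψ = 1 − x/a there: ∫₀ᵃ (1 − x/a)² dx = a/3, ∫₀ᵃ x²(1 − x/a)² dx = a³/30, ∫₀ᵃ x⁴(1 − x/a)² dx = a⁵/105.
Normalization: ∫|ψ|² dx = 1.5800.
⟨x⟩ = 0.0000 and ⟨x²⟩ = 0.56169.
(Δx)² = 0.56169 − (0.0000)² = 0.56169.

0.5617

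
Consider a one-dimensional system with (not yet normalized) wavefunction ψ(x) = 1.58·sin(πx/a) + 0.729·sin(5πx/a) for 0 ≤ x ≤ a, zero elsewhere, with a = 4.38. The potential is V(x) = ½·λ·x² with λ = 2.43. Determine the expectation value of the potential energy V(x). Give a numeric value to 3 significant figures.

6.91

⟨V⟩ = ∫ V(x)·|ψ|² dx / ∫|ψ|² dx.
On 0 ≤ x ≤ a (j ≠ l): ∫sin²(jπx/a) dx = a/2, ∫sin(jπx/a)·sin(lπx/a) dx = 0; diagonal moments ∫x·sin²(jπx/a) dx = a²/4, ∫x²·sin²(jπx/a) dx = a³·(1/6 − 1/(4j²π²)); cross terms ∫x·sin(jπx/a)·sin(lπx/a) dx = 0 for j + l even and −4jla²/(π²(j² − l²)²) for j + l odd, ∫x²·sin(jπx/a)·sin(lπx/a) dx = (−1)^(j+l)·4jla³/(π²(j² − l²)²); higher powers the same way via product-to-sum and parts.
State is unnormalized: ∫|ψ|² dx = 6.6310, and ∫ψ*·V(x)·ψ dx = 45.837, so ⟨V⟩ = 45.837 / 6.6310.
⟨V⟩ = 6.9126.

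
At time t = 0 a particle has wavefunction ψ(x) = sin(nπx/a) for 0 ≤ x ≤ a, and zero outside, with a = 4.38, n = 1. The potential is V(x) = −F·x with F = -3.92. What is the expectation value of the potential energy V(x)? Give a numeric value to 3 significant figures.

8.58

⟨V⟩ = ∫ V(x)·|ψ|² dx / ∫|ψ|² dx.
With sin²θ = (1 − cos2θ)/2 on 0 ≤ x ≤ a: ∫sin²(nπx/a) dx = a/2, ∫x·sin²(nπx/a) dx = a²/4, ∫x²·sin²(nπx/a) dx = a³·(1/6 − 1/(4n²π²)); higher powers xᵏ the same way, integrating xᵏ·cos(2nπx/a) by parts.
State is unnormalized: ∫|ψ|² dx = 2.1900, and ∫ψ*·V(x)·ψ dx = 18.801, so ⟨V⟩ = 18.801 / 2.1900.
⟨V⟩ = 8.5848.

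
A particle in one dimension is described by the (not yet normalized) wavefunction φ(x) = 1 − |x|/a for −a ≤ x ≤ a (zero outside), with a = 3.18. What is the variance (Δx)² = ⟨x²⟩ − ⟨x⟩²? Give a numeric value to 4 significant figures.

1.011

Compute ⟨x⟩ and ⟨x²⟩ separately, then (Δx)² = ⟨x²⟩ − ⟨x⟩².
φ is even, so ∫ over [−a, a] = 2∫₀ᵃ with φ = 1 − x/a there: ∫₀ᵃ (1 − x/a)² dx = a/3, ∫₀ᵃ x²(1 − x/a)² dx = a³/30, ∫₀ᵃ x⁴(1 − x/a)² dx = a⁵/105.
Normalization: ∫|φ|² dx = 2.1200.
⟨x⟩ = 0.0000 and ⟨x²⟩ = 1.0112.
(Δx)² = 1.0112 − (0.0000)² = 1.0112.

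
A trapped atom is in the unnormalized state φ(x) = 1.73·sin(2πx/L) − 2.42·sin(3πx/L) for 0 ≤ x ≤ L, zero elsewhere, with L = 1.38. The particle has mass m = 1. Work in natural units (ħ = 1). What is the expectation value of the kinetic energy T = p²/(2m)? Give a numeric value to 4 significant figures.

18.94

T = −(ħ²/2m) d²/dx², so ⟨T⟩ = −(ħ²/2m) ∫ φ*·φ'' dx / ∫|φ|² dx; with m = 1.
d²/dx² sin(jπx/L) = −(jπ/L)²·sin(jπx/L); on 0 ≤ x ≤ L, ∫sin²(jπx/L) dx = L/2 and ∫sin(jπx/L)·sin(lπx/L) dx = 0 for j ≠ l, so only diagonal terms survive in ∫|φ|² and ∫φ·φ″; ∫φ·φ′ dx = [φ²/2] between the walls = 0.
State is unnormalized: ∫|φ|² dx = 6.1060, and ∫φ*·(−ħ²/2m · φ'') dx = 115.64, so ⟨T⟩ = 115.64 / 6.1060.
⟨T⟩ = 18.939.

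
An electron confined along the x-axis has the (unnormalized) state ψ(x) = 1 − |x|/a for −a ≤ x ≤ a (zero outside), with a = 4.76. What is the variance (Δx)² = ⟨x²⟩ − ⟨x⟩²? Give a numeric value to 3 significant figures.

Compute ⟨x⟩ and ⟨x²⟩ separately, then (Δx)² = ⟨x²⟩ − ⟨x⟩².
ψ is even, so ∫ over [−a, a] = 2∫₀ᵃ with ψ = 1 − x/a there: ∫₀ᵃ (1 − x/a)² dx = a/3, ∫₀ᵃ x²(1 − x/a)² dx = a³/30, ∫₀ᵃ x⁴(1 − x/a)² dx = a⁵/105.
Normalization: ∫|ψ|² dx = 3.1733.
⟨x⟩ = 0.0000 and ⟨x²⟩ = 2.2658.
(Δx)² = 2.2658 − (0.0000)² = 2.2658.

2.27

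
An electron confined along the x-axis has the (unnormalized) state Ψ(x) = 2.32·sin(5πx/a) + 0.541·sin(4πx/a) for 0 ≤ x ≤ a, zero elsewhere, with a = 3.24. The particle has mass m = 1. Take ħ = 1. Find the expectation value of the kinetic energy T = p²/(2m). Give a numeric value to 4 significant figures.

11.53

T = −(ħ²/2m) d²/dx², so ⟨T⟩ = −(ħ²/2m) ∫ Ψ*·Ψ'' dx / ∫|Ψ|² dx; with m = 1.
d²/dx² sin(jπx/a) = −(jπ/a)²·sin(jπx/a); on 0 ≤ x ≤ a, ∫sin²(jπx/a) dx = a/2 and ∫sin(jπx/a)·sin(lπx/a) dx = 0 for j ≠ l, so only diagonal terms survive in ∫|Ψ|² and ∫Ψ·Ψ″; ∫Ψ·Ψ′ dx = [Ψ²/2] between the walls = 0.
State is unnormalized: ∫|Ψ|² dx = 9.1936, and ∫Ψ*·(−ħ²/2m · Ψ'') dx = 106.04, so ⟨T⟩ = 106.04 / 9.1936.
⟨T⟩ = 11.534.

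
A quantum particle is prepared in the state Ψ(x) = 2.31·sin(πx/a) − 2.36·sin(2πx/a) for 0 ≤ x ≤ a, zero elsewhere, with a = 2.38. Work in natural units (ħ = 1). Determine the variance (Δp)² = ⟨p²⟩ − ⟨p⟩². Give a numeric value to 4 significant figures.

4.412

Compute ⟨p⟩ and ⟨p²⟩ separately; (Δp)² = ⟨p²⟩ − ⟨p⟩².
d²/dx² sin(jπx/a) = −(jπ/a)²·sin(jπx/a); on 0 ≤ x ≤ a, ∫sin²(jπx/a) dx = a/2 and ∫sin(jπx/a)·sin(lπx/a) dx = 0 for j ≠ l, so only diagonal terms survive in ∫|Ψ|² and ∫Ψ·Ψ″; ∫Ψ·Ψ′ dx = [Ψ²/2] between the walls = 0.
Normalization: ∫|Ψ|² dx = 12.978.
⟨p⟩ = 0.0000 and ⟨p²⟩ = 4.4119.
(Δp)² = 4.4119 − (0.0000)² = 4.4119.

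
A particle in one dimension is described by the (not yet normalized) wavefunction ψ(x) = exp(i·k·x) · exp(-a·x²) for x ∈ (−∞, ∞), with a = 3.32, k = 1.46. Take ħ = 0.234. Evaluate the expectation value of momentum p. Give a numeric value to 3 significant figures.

p ψ = −iħ dψ/dx; then ⟨p⟩ = ∫ ψ*·(pψ) dx / ∫|ψ|² dx.
Gaussian moments: ∫x^(2j)·e^(−2ax²) dx = (2j−1)!!/(4a)^j · √(π/(2a)), odd powers integrate to 0; here √(π/(2a)) = 0.68785. Derivatives: ψ′ = (ik − 2ax)·ψ, ψ″ = ((ik − 2ax)² − 2a)·ψ; the odd-in-x pieces drop out.
State is unnormalized: ∫|ψ|² dx = 0.68785, and ∫ψ*·(−iħ ψ') dx = 0.23500, so ⟨p⟩ = 0.23500 / 0.68785.
⟨p⟩ = 0.34164.

0.342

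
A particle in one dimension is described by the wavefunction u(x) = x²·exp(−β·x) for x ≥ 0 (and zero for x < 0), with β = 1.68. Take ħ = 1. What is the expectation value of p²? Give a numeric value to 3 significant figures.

p² u = −ħ² d²u/dx²; ⟨p²⟩ = −ħ² ∫ u*·u'' dx / ∫|u|² dx.
Differentiate x²·exp(−β·x) with the product rule; every integrand then reduces to terms xʲ·e^(−2βx) on [0, ∞), with ∫₀^∞ xʲ·e^(−2βx) dx = j!/(2β)^(j+1).
State is unnormalized: ∫|u|² dx = 0.056042, and ∫u*·(−ħ² u'') dx = 0.052724, so ⟨p²⟩ = 0.052724 / 0.056042.
⟨p²⟩ = 0.94080.

0.941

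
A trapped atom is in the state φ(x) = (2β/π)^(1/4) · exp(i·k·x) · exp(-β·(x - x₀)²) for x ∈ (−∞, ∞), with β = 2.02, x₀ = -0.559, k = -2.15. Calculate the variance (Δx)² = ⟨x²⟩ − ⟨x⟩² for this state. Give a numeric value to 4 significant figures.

Compute ⟨x⟩ and ⟨x²⟩ separately, then (Δx)² = ⟨x²⟩ − ⟨x⟩².
Gaussian moments (u = x − x₀): ∫u^(2j)·e^(−2βu²) du = (2j−1)!!/(4β)^j · √(π/(2β)), odd powers integrate to 0; here √(π/(2β)) = 0.88183.
⟨x⟩ = -0.55900 and ⟨x²⟩ = 0.43624.
(Δx)² = 0.43624 − (-0.55900)² = 0.12376.

0.1238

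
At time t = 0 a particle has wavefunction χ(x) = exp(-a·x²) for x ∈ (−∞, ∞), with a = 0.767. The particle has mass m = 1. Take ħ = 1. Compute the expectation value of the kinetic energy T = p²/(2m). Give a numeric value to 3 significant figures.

0.384

T = −(ħ²/2m) d²/dx², so ⟨T⟩ = −(ħ²/2m) ∫ χ*·χ'' dx / ∫|χ|² dx; with m = 1.
Gaussian moments: ∫x^(2j)·e^(−2ax²) dx = (2j−1)!!/(4a)^j · √(π/(2a)), odd powers integrate to 0; here √(π/(2a)) = 1.4311. Derivatives: d/dx e^(−ax²) = −2ax·e^(−ax²), d²/dx² e^(−ax²) = (4a²x² − 2a)·e^(−ax²).
State is unnormalized: ∫|χ|² dx = 1.4311, and ∫χ*·(−ħ²/2m · χ'') dx = 0.54882, so ⟨T⟩ = 0.54882 / 1.4311.
⟨T⟩ = 0.38350.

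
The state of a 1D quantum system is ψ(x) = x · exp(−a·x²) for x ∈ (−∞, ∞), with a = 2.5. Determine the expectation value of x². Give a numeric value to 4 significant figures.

⟨x²⟩ = ∫ x²·|ψ|² dx / ∫|ψ|² dx (integrals over the domain).
Expand each integrand as polynomial × e^(−2ax²) and use ∫x^(2j)·e^(−2ax²) dx = (2j−1)!!/(4a)^j · √(π/(2a)), odd powers → 0; here √(π/(2a)) = 0.79267.
State is unnormalized: ∫|ψ|² dx = 0.079267, and ∫ψ*·x²·ψ dx = 0.023780, so ⟨x²⟩ = 0.023780 / 0.079267.
⟨x²⟩ = 0.30000.

0.3000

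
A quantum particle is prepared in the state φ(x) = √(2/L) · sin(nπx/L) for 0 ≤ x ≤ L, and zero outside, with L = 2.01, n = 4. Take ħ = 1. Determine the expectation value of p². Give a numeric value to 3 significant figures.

p² φ = −ħ² d²φ/dx²; ⟨p²⟩ = −ħ² ∫ φ*·φ'' dx.
d/dx sin(nπx/L) = (nπ/L)·cos(nπx/L) and d²/dx² sin(nπx/L) = −(nπ/L)²·sin(nπx/L); on 0 ≤ x ≤ L, ∫sin²(nπx/L) dx = L/2 and ∫sin(nπx/L)·cos(nπx/L) dx = 0.
⟨p²⟩ = 39.087.

39.1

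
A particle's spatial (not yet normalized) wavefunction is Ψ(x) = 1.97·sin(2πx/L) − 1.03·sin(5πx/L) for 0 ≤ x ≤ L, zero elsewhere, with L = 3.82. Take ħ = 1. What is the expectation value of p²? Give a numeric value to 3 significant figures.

5.75

p² Ψ = −ħ² d²Ψ/dx²; ⟨p²⟩ = −ħ² ∫ Ψ*·Ψ'' dx / ∫|Ψ|² dx.
d²/dx² sin(jπx/L) = −(jπ/L)²·sin(jπx/L); on 0 ≤ x ≤ L, ∫sin²(jπx/L) dx = L/2 and ∫sin(jπx/L)·sin(lπx/L) dx = 0 for j ≠ l, so only diagonal terms survive in ∫|Ψ|² and ∫Ψ·Ψ″; ∫Ψ·Ψ′ dx = [Ψ²/2] between the walls = 0.
State is unnormalized: ∫|Ψ|² dx = 9.4388, and ∫Ψ*·(−ħ² Ψ'') dx = 54.317, so ⟨p²⟩ = 54.317 / 9.4388.
⟨p²⟩ = 5.7546.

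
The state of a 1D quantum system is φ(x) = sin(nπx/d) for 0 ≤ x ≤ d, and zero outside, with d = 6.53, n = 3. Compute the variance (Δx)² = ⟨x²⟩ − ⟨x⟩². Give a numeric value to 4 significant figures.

Compute ⟨x⟩ and ⟨x²⟩ separately, then (Δx)² = ⟨x²⟩ − ⟨x⟩².
With sin²θ = (1 − cos2θ)/2 on 0 ≤ x ≤ d: ∫sin²(nπx/d) dx = d/2, ∫x·sin²(nπx/d) dx = d²/4, ∫x²·sin²(nπx/d) dx = d³·(1/6 − 1/(4n²π²)); higher powers xᵏ the same way, integrating xᵏ·cos(2nπx/d) by parts.
Normalization: ∫|φ|² dx = 3.2650.
⟨x⟩ = 3.2650 and ⟨x²⟩ = 13.974.
(Δx)² = 13.974 − (3.2650)² = 3.3134.

3.313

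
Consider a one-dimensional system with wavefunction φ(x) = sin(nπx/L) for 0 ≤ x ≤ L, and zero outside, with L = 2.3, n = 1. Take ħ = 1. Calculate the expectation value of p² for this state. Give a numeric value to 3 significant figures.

p² φ = −ħ² d²φ/dx²; ⟨p²⟩ = −ħ² ∫ φ*·φ'' dx / ∫|φ|² dx.
d/dx sin(nπx/L) = (nπ/L)·cos(nπx/L) and d²/dx² sin(nπx/L) = −(nπ/L)²·sin(nπx/L); on 0 ≤ x ≤ L, ∫sin²(nπx/L) dx = L/2 and ∫sin(nπx/L)·cos(nπx/L) dx = 0.
State is unnormalized: ∫|φ|² dx = 1.1500, and ∫φ*·(−ħ² φ'') dx = 2.1456, so ⟨p²⟩ = 2.1456 / 1.1500.
⟨p²⟩ = 1.8657.

1.87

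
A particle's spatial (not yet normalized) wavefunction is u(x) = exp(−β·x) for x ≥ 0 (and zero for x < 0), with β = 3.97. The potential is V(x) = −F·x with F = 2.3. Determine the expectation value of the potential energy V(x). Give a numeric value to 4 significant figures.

-0.2897

⟨V⟩ = ∫ V(x)·|u|² dx / ∫|u|² dx.
Every integrand reduces to terms xʲ·e^(−2βx) on [0, ∞); use ∫₀^∞ xʲ·e^(−2βx) dx = j!/(2β)^(j+1).
State is unnormalized: ∫|u|² dx = 0.12594, and ∫u*·V(x)·u dx = -0.036483, so ⟨V⟩ = -0.036483 / 0.12594.
⟨V⟩ = -0.28967.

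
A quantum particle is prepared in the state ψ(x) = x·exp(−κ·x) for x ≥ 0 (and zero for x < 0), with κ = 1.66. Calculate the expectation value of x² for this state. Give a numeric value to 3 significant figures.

⟨x²⟩ = ∫ x²·|ψ|² dx / ∫|ψ|² dx (integrals over the domain).
Every integrand reduces to terms xʲ·e^(−2κx) on [0, ∞); use ∫₀^∞ xʲ·e^(−2κx) dx = j!/(2κ)^(j+1).
State is unnormalized: ∫|ψ|² dx = 0.054653, and ∫ψ*·x²·ψ dx = 0.059501, so ⟨x²⟩ = 0.059501 / 0.054653.
⟨x²⟩ = 1.0887.

1.09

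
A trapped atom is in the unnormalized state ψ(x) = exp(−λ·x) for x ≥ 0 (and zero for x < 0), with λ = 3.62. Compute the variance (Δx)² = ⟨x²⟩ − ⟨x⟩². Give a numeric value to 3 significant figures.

Compute ⟨x⟩ and ⟨x²⟩ separately, then (Δx)² = ⟨x²⟩ − ⟨x⟩².
Every integrand reduces to terms xʲ·e^(−2λx) on [0, ∞); use ∫₀^∞ xʲ·e^(−2λx) dx = j!/(2λ)^(j+1).
Normalization: ∫|ψ|² dx = 0.13812.
⟨x⟩ = 0.13812 and ⟨x²⟩ = 0.038155.
(Δx)² = 0.038155 − (0.13812)² = 0.019078.

0.0191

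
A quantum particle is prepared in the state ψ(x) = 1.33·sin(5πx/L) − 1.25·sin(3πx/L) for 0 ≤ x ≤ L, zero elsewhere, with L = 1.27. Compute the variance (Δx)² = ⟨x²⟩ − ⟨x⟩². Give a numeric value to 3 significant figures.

Compute ⟨x⟩ and ⟨x²⟩ separately, then (Δx)² = ⟨x²⟩ − ⟨x⟩².
On 0 ≤ x ≤ L (j ≠ l): ∫sin²(jπx/L) dx = L/2, ∫sin(jπx/L)·sin(lπx/L) dx = 0; diagonal moments ∫x·sin²(jπx/L) dx = L²/4, ∫x²·sin²(jπx/L) dx = L³·(1/6 − 1/(4j²π²)); cross terms ∫x·sin(jπx/L)·sin(lπx/L) dx = 0 for j + l even and −4jlL²/(π²(j² − l²)²) for j + l odd, ∫x²·sin(jπx/L)·sin(lπx/L) dx = (−1)^(j+l)·4jlL³/(π²(j² − l²)²); higher powers the same way via product-to-sum and parts.
Normalization: ∫|ψ|² dx = 2.1154.
⟨x⟩ = 0.63500 and ⟨x²⟩ = 0.45518.
(Δx)² = 0.45518 − (0.63500)² = 0.051958.

0.0520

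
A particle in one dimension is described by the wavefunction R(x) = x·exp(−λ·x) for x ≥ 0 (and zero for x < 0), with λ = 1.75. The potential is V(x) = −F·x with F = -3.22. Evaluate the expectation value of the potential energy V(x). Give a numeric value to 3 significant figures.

⟨V⟩ = ∫ V(x)·|R|² dx / ∫|R|² dx.
Every integrand reduces to terms xʲ·e^(−2λx) on [0, ∞); use ∫₀^∞ xʲ·e^(−2λx) dx = j!/(2λ)^(j+1).
State is unnormalized: ∫|R|² dx = 0.046647, and ∫R*·V(x)·R dx = 0.12875, so ⟨V⟩ = 0.12875 / 0.046647.
⟨V⟩ = 2.7600.

2.76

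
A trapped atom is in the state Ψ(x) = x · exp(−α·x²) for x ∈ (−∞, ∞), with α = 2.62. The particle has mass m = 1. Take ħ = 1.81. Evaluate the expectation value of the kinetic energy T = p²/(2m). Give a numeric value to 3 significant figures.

12.9

T = −(ħ²/2m) d²/dx², so ⟨T⟩ = −(ħ²/2m) ∫ Ψ*·Ψ'' dx / ∫|Ψ|² dx; with m = 1.
Expand each integrand as polynomial × e^(−2αx²) and use ∫x^(2j)·e^(−2αx²) dx = (2j−1)!!/(4α)^j · √(π/(2α)), odd powers → 0; here √(π/(2α)) = 0.77430. Differentiate with the product rule, d/dx e^(−αx²) = −2αx·e^(−αx²).
State is unnormalized: ∫|Ψ|² dx = 0.073884, and ∫Ψ*·(−ħ²/2m · Ψ'') dx = 0.95126, so ⟨T⟩ = 0.95126 / 0.073884.
⟨T⟩ = 12.875.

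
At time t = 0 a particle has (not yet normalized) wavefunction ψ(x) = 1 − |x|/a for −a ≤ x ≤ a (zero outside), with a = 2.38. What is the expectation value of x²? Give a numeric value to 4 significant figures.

0.5664

⟨x²⟩ = ∫ x²·|ψ|² dx / ∫|ψ|² dx (integrals over the domain).
ψ is even, so ∫ over [−a, a] = 2∫₀ᵃ with ψ = 1 − x/a there: ∫₀ᵃ (1 − x/a)² dx = a/3, ∫₀ᵃ x²(1 − x/a)² dx = a³/30, ∫₀ᵃ x⁴(1 − x/a)² dx = a⁵/105.
State is unnormalized: ∫|ψ|² dx = 1.5867, and ∫ψ*·x²·ψ dx = 0.89875, so ⟨x²⟩ = 0.89875 / 1.5867.
⟨x²⟩ = 0.56644.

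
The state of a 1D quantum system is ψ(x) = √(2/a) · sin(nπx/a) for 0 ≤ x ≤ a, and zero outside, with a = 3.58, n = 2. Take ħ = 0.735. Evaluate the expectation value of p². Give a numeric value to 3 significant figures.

1.66

p² ψ = −ħ² d²ψ/dx²; ⟨p²⟩ = −ħ² ∫ ψ*·ψ'' dx.
d/dx sin(nπx/a) = (nπ/a)·cos(nπx/a) and d²/dx² sin(nπx/a) = −(nπ/a)²·sin(nπx/a); on 0 ≤ x ≤ a, ∫sin²(nπx/a) dx = a/2 and ∫sin(nπx/a)·cos(nπx/a) dx = 0.
⟨p²⟩ = 1.6641.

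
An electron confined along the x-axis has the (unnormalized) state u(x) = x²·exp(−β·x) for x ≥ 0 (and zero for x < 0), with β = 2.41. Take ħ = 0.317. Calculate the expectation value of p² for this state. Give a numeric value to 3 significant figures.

0.195

p² u = −ħ² d²u/dx²; ⟨p²⟩ = −ħ² ∫ u*·u'' dx / ∫|u|² dx.
Differentiate x²·exp(−β·x) with the product rule; every integrand then reduces to terms xʲ·e^(−2βx) on [0, ∞), with ∫₀^∞ xʲ·e^(−2βx) dx = j!/(2β)^(j+1).
State is unnormalized: ∫|u|² dx = 0.0092252, and ∫u*·(−ħ² u'') dx = 0.0017948, so ⟨p²⟩ = 0.0017948 / 0.0092252.
⟨p²⟩ = 0.19455.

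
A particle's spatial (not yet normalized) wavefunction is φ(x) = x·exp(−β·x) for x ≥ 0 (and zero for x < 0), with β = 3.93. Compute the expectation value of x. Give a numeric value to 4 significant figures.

⟨x⟩ = ∫ x·|φ|² dx / ∫|φ|² dx (integrals over the domain).
Every integrand reduces to terms xʲ·e^(−2βx) on [0, ∞); use ∫₀^∞ xʲ·e^(−2βx) dx = j!/(2β)^(j+1).
State is unnormalized: ∫|φ|² dx = 0.0041187, and ∫φ*·x·φ dx = 0.0015720, so ⟨x⟩ = 0.0015720 / 0.0041187.
⟨x⟩ = 0.38168.

0.3817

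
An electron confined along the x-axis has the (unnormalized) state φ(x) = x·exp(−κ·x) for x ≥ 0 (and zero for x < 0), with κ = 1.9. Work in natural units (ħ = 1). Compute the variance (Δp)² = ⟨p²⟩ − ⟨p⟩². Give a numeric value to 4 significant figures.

Compute ⟨p⟩ and ⟨p²⟩ separately; (Δp)² = ⟨p²⟩ − ⟨p⟩².
Differentiate x·exp(−κ·x) with the product rule; every integrand then reduces to terms xʲ·e^(−2κx) on [0, ∞), with ∫₀^∞ xʲ·e^(−2κx) dx = j!/(2κ)^(j+1).
Normalization: ∫|φ|² dx = 0.036448.
⟨p⟩ = 0.0000 and ⟨p²⟩ = 3.6100.
(Δp)² = 3.6100 − (0.0000)² = 3.6100.

3.610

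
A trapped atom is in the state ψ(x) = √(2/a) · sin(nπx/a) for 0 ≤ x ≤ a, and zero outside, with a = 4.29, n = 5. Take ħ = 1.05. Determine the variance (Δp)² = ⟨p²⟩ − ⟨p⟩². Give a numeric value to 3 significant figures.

Compute ⟨p⟩ and ⟨p²⟩ separately; (Δp)² = ⟨p²⟩ − ⟨p⟩².
d/dx sin(nπx/a) = (nπ/a)·cos(nπx/a) and d²/dx² sin(nπx/a) = −(nπ/a)²·sin(nπx/a); on 0 ≤ x ≤ a, ∫sin²(nπx/a) dx = a/2 and ∫sin(nπx/a)·cos(nπx/a) dx = 0.
⟨p⟩ = 0.0000 and ⟨p²⟩ = 14.781.
(Δp)² = 14.781 − (0.0000)² = 14.781.

14.8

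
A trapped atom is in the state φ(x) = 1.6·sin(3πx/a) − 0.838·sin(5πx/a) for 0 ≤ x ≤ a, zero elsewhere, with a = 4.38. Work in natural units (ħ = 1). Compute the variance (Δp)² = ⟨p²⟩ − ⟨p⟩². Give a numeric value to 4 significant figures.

6.402

Compute ⟨p⟩ and ⟨p²⟩ separately; (Δp)² = ⟨p²⟩ − ⟨p⟩².
d²/dx² sin(jπx/a) = −(jπ/a)²·sin(jπx/a); on 0 ≤ x ≤ a, ∫sin²(jπx/a) dx = a/2 and ∫sin(jπx/a)·sin(lπx/a) dx = 0 for j ≠ l, so only diagonal terms survive in ∫|φ|² and ∫φ·φ″; ∫φ·φ′ dx = [φ²/2] between the walls = 0.
Normalization: ∫|φ|² dx = 7.1443.
⟨p⟩ = 0.0000 and ⟨p²⟩ = 6.4021.
(Δp)² = 6.4021 − (0.0000)² = 6.4021.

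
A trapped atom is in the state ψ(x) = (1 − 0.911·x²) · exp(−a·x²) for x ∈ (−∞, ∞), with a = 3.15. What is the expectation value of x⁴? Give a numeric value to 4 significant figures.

0.009978

⟨x⁴⟩ = ∫ x⁴·|ψ|² dx / ∫|ψ|² dx (integrals over the domain).
Expand each integrand as polynomial × e^(−2ax²) and use ∫x^(2j)·e^(−2ax²) dx = (2j−1)!!/(4a)^j · √(π/(2a)), odd powers → 0; here √(π/(2a)) = 0.70616.
State is unnormalized: ∫|ψ|² dx = 0.61512, and ∫ψ*·x⁴·ψ dx = 0.0061375, so ⟨x⁴⟩ = 0.0061375 / 0.61512.
⟨x⁴⟩ = 0.0099777.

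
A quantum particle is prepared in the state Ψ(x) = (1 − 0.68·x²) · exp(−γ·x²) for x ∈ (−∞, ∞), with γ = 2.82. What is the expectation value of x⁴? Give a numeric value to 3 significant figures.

⟨x⁴⟩ = ∫ x⁴·|Ψ|² dx / ∫|Ψ|² dx (integrals over the domain).
Expand each integrand as polynomial × e^(−2γx²) and use ∫x^(2j)·e^(−2γx²) dx = (2j−1)!!/(4γ)^j · √(π/(2γ)), odd powers → 0; here √(π/(2γ)) = 0.74634.
State is unnormalized: ∫|Ψ|² dx = 0.66449, and ∫Ψ*·x⁴·Ψ dx = 0.0092271, so ⟨x⁴⟩ = 0.0092271 / 0.66449.
⟨x⁴⟩ = 0.013886.

0.0139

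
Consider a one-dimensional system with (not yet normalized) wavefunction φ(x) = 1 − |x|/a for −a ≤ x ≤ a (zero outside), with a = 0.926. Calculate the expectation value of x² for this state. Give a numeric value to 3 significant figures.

⟨x²⟩ = ∫ x²·|φ|² dx / ∫|φ|² dx (integrals over the domain).
φ is even, so ∫ over [−a, a] = 2∫₀ᵃ with φ = 1 − x/a there: ∫₀ᵃ (1 − x/a)² dx = a/3, ∫₀ᵃ x²(1 − x/a)² dx = a³/30, ∫₀ᵃ x⁴(1 − x/a)² dx = a⁵/105.
State is unnormalized: ∫|φ|² dx = 0.61733, and ∫φ*·x²·φ dx = 0.052935, so ⟨x²⟩ = 0.052935 / 0.61733.
⟨x²⟩ = 0.085748.

0.0857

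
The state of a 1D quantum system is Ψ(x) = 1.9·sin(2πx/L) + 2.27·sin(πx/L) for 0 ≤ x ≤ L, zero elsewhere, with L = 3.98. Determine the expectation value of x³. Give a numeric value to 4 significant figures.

3.234

⟨x³⟩ = ∫ x³·|Ψ|² dx / ∫|Ψ|² dx (integrals over the domain).
On 0 ≤ x ≤ L (j ≠ l): ∫sin²(jπx/L) dx = L/2, ∫sin(jπx/L)·sin(lπx/L) dx = 0; diagonal moments ∫x·sin²(jπx/L) dx = L²/4, ∫x²·sin²(jπx/L) dx = L³·(1/6 − 1/(4j²π²)); cross terms ∫x·sin(jπx/L)·sin(lπx/L) dx = 0 for j + l even and −4jlL²/(π²(j² − l²)²) for j + l odd, ∫x²·sin(jπx/L)·sin(lπx/L) dx = (−1)^(j+l)·4jlL³/(π²(j² − l²)²); higher powers the same way via product-to-sum and parts.
State is unnormalized: ∫|Ψ|² dx = 17.438, and ∫Ψ*·x³·Ψ dx = 56.387, so ⟨x³⟩ = 56.387 / 17.438.
⟨x³⟩ = 3.2335.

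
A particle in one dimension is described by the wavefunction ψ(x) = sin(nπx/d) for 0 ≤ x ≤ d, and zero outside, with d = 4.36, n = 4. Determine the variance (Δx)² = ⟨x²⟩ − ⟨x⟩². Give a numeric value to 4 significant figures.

Compute ⟨x⟩ and ⟨x²⟩ separately, then (Δx)² = ⟨x²⟩ − ⟨x⟩².
With sin²θ = (1 − cos2θ)/2 on 0 ≤ x ≤ d: ∫sin²(nπx/d) dx = d/2, ∫x·sin²(nπx/d) dx = d²/4, ∫x²·sin²(nπx/d) dx = d³·(1/6 − 1/(4n²π²)); higher powers xᵏ the same way, integrating xᵏ·cos(2nπx/d) by parts.
Normalization: ∫|ψ|² dx = 2.1800.
⟨x⟩ = 2.1800 and ⟨x²⟩ = 6.2763.
(Δx)² = 6.2763 − (2.1800)² = 1.5239.

1.524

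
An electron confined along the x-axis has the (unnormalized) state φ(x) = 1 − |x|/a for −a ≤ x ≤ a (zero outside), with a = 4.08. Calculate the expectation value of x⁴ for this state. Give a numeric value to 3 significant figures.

⟨x⁴⟩ = ∫ x⁴·|φ|² dx / ∫|φ|² dx (integrals over the domain).
φ is even, so ∫ over [−a, a] = 2∫₀ᵃ with φ = 1 − x/a there: ∫₀ᵃ (1 − x/a)² dx = a/3, ∫₀ᵃ x²(1 − x/a)² dx = a³/30, ∫₀ᵃ x⁴(1 − x/a)² dx = a⁵/105.
State is unnormalized: ∫|φ|² dx = 2.7200, and ∫φ*·x⁴·φ dx = 21.535, so ⟨x⁴⟩ = 21.535 / 2.7200.
⟨x⁴⟩ = 7.9172.

7.92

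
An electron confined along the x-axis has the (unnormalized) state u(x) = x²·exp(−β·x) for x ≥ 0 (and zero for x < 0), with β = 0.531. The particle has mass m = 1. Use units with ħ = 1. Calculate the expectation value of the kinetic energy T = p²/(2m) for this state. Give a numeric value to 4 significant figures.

T = −(ħ²/2m) d²/dx², so ⟨T⟩ = −(ħ²/2m) ∫ u*·u'' dx / ∫|u|² dx; with m = 1.
Differentiate x²·exp(−β·x) with the product rule; every integrand then reduces to terms xʲ·e^(−2βx) on [0, ∞), with ∫₀^∞ xʲ·e^(−2βx) dx = j!/(2β)^(j+1).
State is unnormalized: ∫|u|² dx = 17.766, and ∫u*·(−ħ²/2m · u'') dx = 0.83488, so ⟨T⟩ = 0.83488 / 17.766.
⟨T⟩ = 0.046994.

0.04699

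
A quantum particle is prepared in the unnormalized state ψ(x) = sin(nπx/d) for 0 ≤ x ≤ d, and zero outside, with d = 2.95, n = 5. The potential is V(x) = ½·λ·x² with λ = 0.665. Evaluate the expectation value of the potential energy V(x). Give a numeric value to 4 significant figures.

⟨V⟩ = ∫ V(x)·|ψ|² dx / ∫|ψ|² dx.
With sin²θ = (1 − cos2θ)/2 on 0 ≤ x ≤ d: ∫sin²(nπx/d) dx = d/2, ∫x·sin²(nπx/d) dx = d²/4, ∫x²·sin²(nπx/d) dx = d³·(1/6 − 1/(4n²π²)); higher powers xᵏ the same way, integrating xᵏ·cos(2nπx/d) by parts.
State is unnormalized: ∫|ψ|² dx = 1.4750, and ∫ψ*·V(x)·ψ dx = 1.4140, so ⟨V⟩ = 1.4140 / 1.4750.
⟨V⟩ = 0.95866.

0.9587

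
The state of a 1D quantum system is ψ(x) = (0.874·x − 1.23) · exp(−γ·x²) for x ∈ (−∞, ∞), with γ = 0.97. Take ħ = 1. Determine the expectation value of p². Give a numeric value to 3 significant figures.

p² ψ = −ħ² d²ψ/dx²; ⟨p²⟩ = −ħ² ∫ ψ*·ψ'' dx / ∫|ψ|² dx.
Expand each integrand as polynomial × e^(−2γx²) and use ∫x^(2j)·e^(−2γx²) dx = (2j−1)!!/(4γ)^j · √(π/(2γ)), odd powers → 0; here √(π/(2γ)) = 1.2725. Differentiate with the product rule, d/dx e^(−γx²) = −2γx·e^(−γx²).
State is unnormalized: ∫|ψ|² dx = 2.1758, and ∫ψ*·(−ħ² ψ'') dx = 2.5965, so ⟨p²⟩ = 2.5965 / 2.1758.
⟨p²⟩ = 1.1934.

1.19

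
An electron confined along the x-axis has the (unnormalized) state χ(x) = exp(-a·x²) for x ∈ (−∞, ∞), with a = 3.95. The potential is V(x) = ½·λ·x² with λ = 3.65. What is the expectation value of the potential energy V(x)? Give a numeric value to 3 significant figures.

⟨V⟩ = ∫ V(x)·|χ|² dx / ∫|χ|² dx.
Gaussian moments: ∫x^(2j)·e^(−2ax²) dx = (2j−1)!!/(4a)^j · √(π/(2a)), odd powers integrate to 0; here √(π/(2a)) = 0.63061.
State is unnormalized: ∫|χ|² dx = 0.63061, and ∫χ*·V(x)·χ dx = 0.072840, so ⟨V⟩ = 0.072840 / 0.63061.
⟨V⟩ = 0.11551.

0.116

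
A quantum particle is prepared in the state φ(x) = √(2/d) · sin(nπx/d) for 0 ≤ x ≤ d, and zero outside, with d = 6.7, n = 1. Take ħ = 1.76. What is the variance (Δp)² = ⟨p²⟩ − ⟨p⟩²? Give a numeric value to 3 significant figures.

0.681

Compute ⟨p⟩ and ⟨p²⟩ separately; (Δp)² = ⟨p²⟩ − ⟨p⟩².
d/dx sin(nπx/d) = (nπ/d)·cos(nπx/d) and d²/dx² sin(nπx/d) = −(nπ/d)²·sin(nπx/d); on 0 ≤ x ≤ d, ∫sin²(nπx/d) dx = d/2 and ∫sin(nπx/d)·cos(nπx/d) dx = 0.
⟨p⟩ = 0.0000 and ⟨p²⟩ = 0.68104.
(Δp)² = 0.68104 − (0.0000)² = 0.68104.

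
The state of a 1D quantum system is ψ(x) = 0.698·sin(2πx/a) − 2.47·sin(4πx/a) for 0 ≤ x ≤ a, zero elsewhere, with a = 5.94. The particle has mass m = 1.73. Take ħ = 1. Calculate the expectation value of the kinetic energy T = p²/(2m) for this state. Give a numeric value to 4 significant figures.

1.222

T = −(ħ²/2m) d²/dx², so ⟨T⟩ = −(ħ²/2m) ∫ ψ*·ψ'' dx / ∫|ψ|² dx; with m = 1.73.
d²/dx² sin(jπx/a) = −(jπ/a)²·sin(jπx/a); on 0 ≤ x ≤ a, ∫sin²(jπx/a) dx = a/2 and ∫sin(jπx/a)·sin(lπx/a) dx = 0 for j ≠ l, so only diagonal terms survive in ∫|ψ|² and ∫ψ·ψ″; ∫ψ·ψ′ dx = [ψ²/2] between the walls = 0.
State is unnormalized: ∫|ψ|² dx = 19.567, and ∫ψ*·(−ħ²/2m · ψ'') dx = 23.906, so ⟨T⟩ = 23.906 / 19.567.
⟨T⟩ = 1.2218.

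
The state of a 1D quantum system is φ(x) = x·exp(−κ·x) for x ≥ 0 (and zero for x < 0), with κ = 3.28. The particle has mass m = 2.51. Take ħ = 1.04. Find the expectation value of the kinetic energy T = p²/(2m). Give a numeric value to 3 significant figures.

2.32

T = −(ħ²/2m) d²/dx², so ⟨T⟩ = −(ħ²/2m) ∫ φ*·φ'' dx / ∫|φ|² dx; with m = 2.51.
Differentiate x·exp(−κ·x) with the product rule; every integrand then reduces to terms xʲ·e^(−2κx) on [0, ∞), with ∫₀^∞ xʲ·e^(−2κx) dx = j!/(2κ)^(j+1).
State is unnormalized: ∫|φ|² dx = 0.0070847, and ∫φ*·(−ħ²/2m · φ'') dx = 0.016422, so ⟨T⟩ = 0.016422 / 0.0070847.
⟨T⟩ = 2.3180.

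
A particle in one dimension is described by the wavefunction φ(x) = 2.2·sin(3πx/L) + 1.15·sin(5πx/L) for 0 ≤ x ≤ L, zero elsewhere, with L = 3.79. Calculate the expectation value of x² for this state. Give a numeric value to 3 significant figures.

⟨x²⟩ = ∫ x²·|φ|² dx / ∫|φ|² dx (integrals over the domain).
On 0 ≤ x ≤ L (j ≠ l): ∫sin²(jπx/L) dx = L/2, ∫sin(jπx/L)·sin(lπx/L) dx = 0; diagonal moments ∫x·sin²(jπx/L) dx = L²/4, ∫x²·sin²(jπx/L) dx = L³·(1/6 − 1/(4j²π²)); cross terms ∫x·sin(jπx/L)·sin(lπx/L) dx = 0 for j + l even and −4jlL²/(π²(j² − l²)²) for j + l odd, ∫x²·sin(jπx/L)·sin(lπx/L) dx = (−1)^(j+l)·4jlL³/(π²(j² − l²)²); higher powers the same way via product-to-sum and parts.
State is unnormalized: ∫|φ|² dx = 11.678, and ∫φ*·x²·φ dx = 61.641, so ⟨x²⟩ = 61.641 / 11.678.
⟨x²⟩ = 5.2784.

5.28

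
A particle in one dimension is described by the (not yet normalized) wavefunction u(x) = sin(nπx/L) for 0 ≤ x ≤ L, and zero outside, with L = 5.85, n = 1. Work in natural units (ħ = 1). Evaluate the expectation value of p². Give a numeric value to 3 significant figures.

p² u = −ħ² d²u/dx²; ⟨p²⟩ = −ħ² ∫ u*·u'' dx / ∫|u|² dx.
d/dx sin(nπx/L) = (nπ/L)·cos(nπx/L) and d²/dx² sin(nπx/L) = −(nπ/L)²·sin(nπx/L); on 0 ≤ x ≤ L, ∫sin²(nπx/L) dx = L/2 and ∫sin(nπx/L)·cos(nπx/L) dx = 0.
State is unnormalized: ∫|u|² dx = 2.9250, and ∫u*·(−ħ² u'') dx = 0.84356, so ⟨p²⟩ = 0.84356 / 2.9250.
⟨p²⟩ = 0.28840.

0.288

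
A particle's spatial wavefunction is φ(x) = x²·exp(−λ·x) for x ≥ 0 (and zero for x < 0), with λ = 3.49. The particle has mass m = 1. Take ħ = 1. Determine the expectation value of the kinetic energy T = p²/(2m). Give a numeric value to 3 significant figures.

2.03

T = −(ħ²/2m) d²/dx², so ⟨T⟩ = −(ħ²/2m) ∫ φ*·φ'' dx / ∫|φ|² dx; with m = 1.
Differentiate x²·exp(−λ·x) with the product rule; every integrand then reduces to terms xʲ·e^(−2λx) on [0, ∞), with ∫₀^∞ xʲ·e^(−2λx) dx = j!/(2λ)^(j+1).
State is unnormalized: ∫|φ|² dx = 0.0014486, and ∫φ*·(−ħ²/2m · φ'') dx = 0.0029406, so ⟨T⟩ = 0.0029406 / 0.0014486.
⟨T⟩ = 2.0300.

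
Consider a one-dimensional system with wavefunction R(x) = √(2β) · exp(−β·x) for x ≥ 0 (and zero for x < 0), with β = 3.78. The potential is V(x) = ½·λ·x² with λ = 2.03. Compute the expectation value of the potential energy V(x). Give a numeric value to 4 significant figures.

⟨V⟩ = ∫ V(x)·|R|² dx.
Every integrand reduces to terms xʲ·e^(−2βx) on [0, ∞); use ∫₀^∞ xʲ·e^(−2βx) dx = j!/(2β)^(j+1).
⟨V⟩ = 0.035518.

0.03552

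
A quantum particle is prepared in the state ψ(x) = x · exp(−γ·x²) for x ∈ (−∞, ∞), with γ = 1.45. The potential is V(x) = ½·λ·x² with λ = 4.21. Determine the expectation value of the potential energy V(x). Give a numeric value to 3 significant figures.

1.09

⟨V⟩ = ∫ V(x)·|ψ|² dx / ∫|ψ|² dx.
Expand each integrand as polynomial × e^(−2γx²) and use ∫x^(2j)·e^(−2γx²) dx = (2j−1)!!/(4γ)^j · √(π/(2γ)), odd powers → 0; here √(π/(2γ)) = 1.0408.
State is unnormalized: ∫|ψ|² dx = 0.17945, and ∫ψ*·V(x)·ψ dx = 0.19539, so ⟨V⟩ = 0.19539 / 0.17945.
⟨V⟩ = 1.0888.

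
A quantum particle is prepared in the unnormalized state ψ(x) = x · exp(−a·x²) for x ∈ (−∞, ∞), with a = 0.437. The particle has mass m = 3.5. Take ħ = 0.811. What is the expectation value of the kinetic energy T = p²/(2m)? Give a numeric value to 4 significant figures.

0.1232

T = −(ħ²/2m) d²/dx², so ⟨T⟩ = −(ħ²/2m) ∫ ψ*·ψ'' dx / ∫|ψ|² dx; with m = 3.5.
Expand each integrand as polynomial × e^(−2ax²) and use ∫x^(2j)·e^(−2ax²) dx = (2j−1)!!/(4a)^j · √(π/(2a)), odd powers → 0; here √(π/(2a)) = 1.8959. Differentiate with the product rule, d/dx e^(−ax²) = −2ax·e^(−ax²).
State is unnormalized: ∫|ψ|² dx = 1.0846, and ∫ψ*·(−ħ²/2m · ψ'') dx = 0.13361, so ⟨T⟩ = 0.13361 / 1.0846.
⟨T⟩ = 0.12318.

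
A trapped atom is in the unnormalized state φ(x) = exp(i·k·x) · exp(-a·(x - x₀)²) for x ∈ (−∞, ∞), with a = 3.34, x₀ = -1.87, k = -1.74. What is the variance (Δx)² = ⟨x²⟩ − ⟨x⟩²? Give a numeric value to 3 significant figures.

0.0749

Compute ⟨x⟩ and ⟨x²⟩ separately, then (Δx)² = ⟨x²⟩ − ⟨x⟩².
Gaussian moments (u = x − x₀): ∫u^(2j)·e^(−2au²) du = (2j−1)!!/(4a)^j · √(π/(2a)), odd powers integrate to 0; here √(π/(2a)) = 0.68578.
Normalization: ∫|φ|² dx = 0.68578.
⟨x⟩ = -1.8700 and ⟨x²⟩ = 3.5718.
(Δx)² = 3.5718 − (-1.8700)² = 0.074850.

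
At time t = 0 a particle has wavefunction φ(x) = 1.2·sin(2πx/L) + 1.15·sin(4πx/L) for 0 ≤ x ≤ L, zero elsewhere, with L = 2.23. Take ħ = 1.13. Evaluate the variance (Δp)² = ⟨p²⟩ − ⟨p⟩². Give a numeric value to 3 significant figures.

24.7

Compute ⟨p⟩ and ⟨p²⟩ separately; (Δp)² = ⟨p²⟩ − ⟨p⟩².
d²/dx² sin(jπx/L) = −(jπ/L)²·sin(jπx/L); on 0 ≤ x ≤ L, ∫sin²(jπx/L) dx = L/2 and ∫sin(jπx/L)·sin(lπx/L) dx = 0 for j ≠ l, so only diagonal terms survive in ∫|φ|² and ∫φ·φ″; ∫φ·φ′ dx = [φ²/2] between the walls = 0.
Normalization: ∫|φ|² dx = 3.0802.
⟨p⟩ = 0.0000 and ⟨p²⟩ = 24.696.
(Δp)² = 24.696 − (0.0000)² = 24.696.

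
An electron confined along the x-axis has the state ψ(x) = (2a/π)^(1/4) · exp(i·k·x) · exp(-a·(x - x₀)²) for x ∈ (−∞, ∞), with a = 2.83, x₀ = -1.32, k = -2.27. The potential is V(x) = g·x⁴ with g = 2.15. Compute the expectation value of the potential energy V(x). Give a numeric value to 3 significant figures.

8.56

⟨V⟩ = ∫ V(x)·|ψ|² dx.
Gaussian moments (u = x − x₀): ∫u^(2j)·e^(−2au²) du = (2j−1)!!/(4a)^j · √(π/(2a)), odd powers integrate to 0; here √(π/(2a)) = 0.74502.
⟨V⟩ = 8.5632.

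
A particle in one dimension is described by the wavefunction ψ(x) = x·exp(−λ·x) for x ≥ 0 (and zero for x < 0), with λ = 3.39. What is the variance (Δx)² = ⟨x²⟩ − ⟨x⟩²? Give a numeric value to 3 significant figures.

0.0653

Compute ⟨x⟩ and ⟨x²⟩ separately, then (Δx)² = ⟨x²⟩ − ⟨x⟩².
Every integrand reduces to terms xʲ·e^(−2λx) on [0, ∞); use ∫₀^∞ xʲ·e^(−2λx) dx = j!/(2λ)^(j+1).
Normalization: ∫|ψ|² dx = 0.0064171.
⟨x⟩ = 0.44248 and ⟨x²⟩ = 0.26105.
(Δx)² = 0.26105 − (0.44248)² = 0.065262.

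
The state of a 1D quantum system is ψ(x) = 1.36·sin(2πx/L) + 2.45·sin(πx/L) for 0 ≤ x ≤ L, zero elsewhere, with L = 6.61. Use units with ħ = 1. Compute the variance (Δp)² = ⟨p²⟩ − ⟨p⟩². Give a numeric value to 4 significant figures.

0.3855

Compute ⟨p⟩ and ⟨p²⟩ separately; (Δp)² = ⟨p²⟩ − ⟨p⟩².
d²/dx² sin(jπx/L) = −(jπ/L)²·sin(jπx/L); on 0 ≤ x ≤ L, ∫sin²(jπx/L) dx = L/2 and ∫sin(jπx/L)·sin(lπx/L) dx = 0 for j ≠ l, so only diagonal terms survive in ∫|ψ|² and ∫ψ·ψ″; ∫ψ·ψ′ dx = [ψ²/2] between the walls = 0.
Normalization: ∫|ψ|² dx = 25.951.
⟨p⟩ = 0.0000 and ⟨p²⟩ = 0.38552.
(Δp)² = 0.38552 − (0.0000)² = 0.38552.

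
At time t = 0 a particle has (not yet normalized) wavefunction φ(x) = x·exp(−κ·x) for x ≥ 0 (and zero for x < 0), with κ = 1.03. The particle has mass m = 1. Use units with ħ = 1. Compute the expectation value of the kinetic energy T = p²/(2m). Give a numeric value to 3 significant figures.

T = −(ħ²/2m) d²/dx², so ⟨T⟩ = −(ħ²/2m) ∫ φ*·φ'' dx / ∫|φ|² dx; with m = 1.
Differentiate x·exp(−κ·x) with the product rule; every integrand then reduces to terms xʲ·e^(−2κx) on [0, ∞), with ∫₀^∞ xʲ·e^(−2κx) dx = j!/(2κ)^(j+1).
State is unnormalized: ∫|φ|² dx = 0.22879, and ∫φ*·(−ħ²/2m · φ'') dx = 0.12136, so ⟨T⟩ = 0.12136 / 0.22879.
⟨T⟩ = 0.53045.

0.530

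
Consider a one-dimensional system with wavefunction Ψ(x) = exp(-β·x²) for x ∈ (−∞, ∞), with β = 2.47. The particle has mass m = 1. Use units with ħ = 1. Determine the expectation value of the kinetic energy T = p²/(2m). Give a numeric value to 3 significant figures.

T = −(ħ²/2m) d²/dx², so ⟨T⟩ = −(ħ²/2m) ∫ Ψ*·Ψ'' dx / ∫|Ψ|² dx; with m = 1.
Gaussian moments: ∫x^(2j)·e^(−2βx²) dx = (2j−1)!!/(4β)^j · √(π/(2β)), odd powers integrate to 0; here √(π/(2β)) = 0.79746. Derivatives: d/dx e^(−βx²) = −2βx·e^(−βx²), d²/dx² e^(−βx²) = (4β²x² − 2β)·e^(−βx²).
State is unnormalized: ∫|Ψ|² dx = 0.79746, and ∫Ψ*·(−ħ²/2m · Ψ'') dx = 0.98487, so ⟨T⟩ = 0.98487 / 0.79746.
⟨T⟩ = 1.2350.

1.24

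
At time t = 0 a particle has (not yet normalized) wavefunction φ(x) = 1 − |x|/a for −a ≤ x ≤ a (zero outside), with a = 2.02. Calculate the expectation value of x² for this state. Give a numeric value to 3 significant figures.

⟨x²⟩ = ∫ x²·|φ|² dx / ∫|φ|² dx (integrals over the domain).
φ is even, so ∫ over [−a, a] = 2∫₀ᵃ with φ = 1 − x/a there: ∫₀ᵃ (1 − x/a)² dx = a/3, ∫₀ᵃ x²(1 − x/a)² dx = a³/30, ∫₀ᵃ x⁴(1 − x/a)² dx = a⁵/105.
State is unnormalized: ∫|φ|² dx = 1.3467, and ∫φ*·x²·φ dx = 0.54949, so ⟨x²⟩ = 0.54949 / 1.3467.
⟨x²⟩ = 0.40804.

0.408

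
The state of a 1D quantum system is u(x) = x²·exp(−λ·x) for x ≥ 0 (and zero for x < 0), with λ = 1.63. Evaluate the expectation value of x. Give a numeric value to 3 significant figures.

⟨x⟩ = ∫ x·|u|² dx / ∫|u|² dx (integrals over the domain).
Every integrand reduces to terms xʲ·e^(−2λx) on [0, ∞); use ∫₀^∞ xʲ·e^(−2λx) dx = j!/(2λ)^(j+1).
State is unnormalized: ∫|u|² dx = 0.065181, and ∫u*·x·u dx = 0.099971, so ⟨x⟩ = 0.099971 / 0.065181.
⟨x⟩ = 1.5337.

1.53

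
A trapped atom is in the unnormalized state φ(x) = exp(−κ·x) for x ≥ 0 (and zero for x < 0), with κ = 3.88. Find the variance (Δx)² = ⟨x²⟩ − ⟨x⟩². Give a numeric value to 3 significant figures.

0.0166

Compute ⟨x⟩ and ⟨x²⟩ separately, then (Δx)² = ⟨x²⟩ − ⟨x⟩².
Every integrand reduces to terms xʲ·e^(−2κx) on [0, ∞); use ∫₀^∞ xʲ·e^(−2κx) dx = j!/(2κ)^(j+1).
Normalization: ∫|φ|² dx = 0.12887.
⟨x⟩ = 0.12887 and ⟨x²⟩ = 0.033213.
(Δx)² = 0.033213 − (0.12887)² = 0.016606.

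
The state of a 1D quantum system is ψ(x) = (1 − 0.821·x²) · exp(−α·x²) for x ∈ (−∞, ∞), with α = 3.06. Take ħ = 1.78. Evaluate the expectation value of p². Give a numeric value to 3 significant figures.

12.9

p² ψ = −ħ² d²ψ/dx²; ⟨p²⟩ = −ħ² ∫ ψ*·ψ'' dx / ∫|ψ|² dx.
Expand each integrand as polynomial × e^(−2αx²) and use ∫x^(2j)·e^(−2αx²) dx = (2j−1)!!/(4α)^j · √(π/(2α)), odd powers → 0; here √(π/(2α)) = 0.71647. Differentiate with the product rule, d/dx e^(−αx²) = −2αx·e^(−αx²).
State is unnormalized: ∫|ψ|² dx = 0.63003, and ∫ψ*·(−ħ² ψ'') dx = 8.0970, so ⟨p²⟩ = 8.0970 / 0.63003.
⟨p²⟩ = 12.852.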